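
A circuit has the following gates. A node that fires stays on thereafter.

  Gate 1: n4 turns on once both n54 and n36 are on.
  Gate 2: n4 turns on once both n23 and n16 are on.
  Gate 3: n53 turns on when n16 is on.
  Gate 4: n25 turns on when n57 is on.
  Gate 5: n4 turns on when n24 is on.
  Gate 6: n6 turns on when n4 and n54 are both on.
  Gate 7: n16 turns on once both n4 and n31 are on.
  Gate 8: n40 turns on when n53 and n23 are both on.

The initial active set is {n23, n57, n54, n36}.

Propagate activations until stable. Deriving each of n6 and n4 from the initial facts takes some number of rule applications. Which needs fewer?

n4

n4: n54 and n36 are on, so n4 turns on (Gate 1). [1 rule application]
n6: Gate 1: n54 and n36 on → n4 on. n4 and n54 are on, so n6 turns on (Gate 6). [2 rule applications]
n4 needs fewer.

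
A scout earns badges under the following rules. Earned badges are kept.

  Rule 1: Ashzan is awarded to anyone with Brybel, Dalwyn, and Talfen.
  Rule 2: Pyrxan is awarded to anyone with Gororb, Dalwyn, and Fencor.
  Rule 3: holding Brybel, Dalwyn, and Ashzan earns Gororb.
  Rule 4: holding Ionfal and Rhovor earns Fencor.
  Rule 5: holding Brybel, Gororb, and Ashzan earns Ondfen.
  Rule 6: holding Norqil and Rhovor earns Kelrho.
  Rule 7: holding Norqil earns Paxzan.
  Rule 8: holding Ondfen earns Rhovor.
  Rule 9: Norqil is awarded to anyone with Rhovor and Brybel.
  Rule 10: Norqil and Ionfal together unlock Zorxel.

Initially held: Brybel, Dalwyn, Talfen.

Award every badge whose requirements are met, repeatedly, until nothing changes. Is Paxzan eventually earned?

Yes

With Brybel, Dalwyn, and Talfen, Ashzan is earned (Rule 1).
With Brybel, Dalwyn, and Ashzan, Gororb is earned (Rule 3).
With Brybel, Gororb, and Ashzan, Ondfen is earned (Rule 5).
With Ondfen, Rhovor is earned (Rule 8).
With Rhovor and Brybel, Norqil is earned (Rule 9).
With Norqil, Paxzan is earned (Rule 7).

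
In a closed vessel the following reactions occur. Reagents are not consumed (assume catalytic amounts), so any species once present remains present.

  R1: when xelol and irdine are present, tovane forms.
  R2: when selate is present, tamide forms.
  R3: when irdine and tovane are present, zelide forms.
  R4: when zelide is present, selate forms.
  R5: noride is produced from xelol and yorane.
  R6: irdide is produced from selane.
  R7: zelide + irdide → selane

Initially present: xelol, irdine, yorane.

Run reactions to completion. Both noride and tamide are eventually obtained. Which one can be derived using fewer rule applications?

noride: xelol and yorane present → noride forms (R5). [1 rule application]
tamide: xelol and irdine present → tovane forms (R1). irdine and tovane present → zelide forms (R3). zelide present → selate forms (R4). selate present → tamide forms (R2). [4 rule applications]
noride needs fewer.

noride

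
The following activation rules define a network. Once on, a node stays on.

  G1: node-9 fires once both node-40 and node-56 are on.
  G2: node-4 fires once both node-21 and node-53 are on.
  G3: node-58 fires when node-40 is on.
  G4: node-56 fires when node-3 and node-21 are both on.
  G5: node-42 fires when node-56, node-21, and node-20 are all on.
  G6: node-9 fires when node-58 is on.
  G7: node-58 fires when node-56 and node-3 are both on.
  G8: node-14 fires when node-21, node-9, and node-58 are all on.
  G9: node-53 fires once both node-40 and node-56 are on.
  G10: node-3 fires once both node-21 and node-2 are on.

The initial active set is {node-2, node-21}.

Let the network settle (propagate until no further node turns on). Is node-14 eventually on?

Yes

G10: node-21 and node-2 on → node-3 on.
G4: node-3 and node-21 on → node-56 on.
G7: node-56 and node-3 on → node-58 on.
node-58 is on, so node-9 fires (G6).
node-21, node-9, and node-58 are on, so node-14 fires (G8).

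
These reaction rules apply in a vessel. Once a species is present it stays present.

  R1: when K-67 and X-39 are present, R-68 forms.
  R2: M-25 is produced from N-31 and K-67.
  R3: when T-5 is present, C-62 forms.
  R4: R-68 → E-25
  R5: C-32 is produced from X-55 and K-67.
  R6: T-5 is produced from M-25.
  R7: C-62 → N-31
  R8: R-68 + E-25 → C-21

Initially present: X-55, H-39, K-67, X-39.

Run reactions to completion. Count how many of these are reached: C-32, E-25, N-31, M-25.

2

K-67 and X-39 present → R-68 forms (R1).
X-55 and K-67 present → C-32 forms (R5).
R-68 present → E-25 forms (R4).
C-32: reached.
E-25: reached.
N-31 would need C-62 (R7), but C-62 never forms.
M-25 would need N-31 and K-67 (R2), but N-31 never forms.
Reached: C-32 and E-25 — 2 of the 4.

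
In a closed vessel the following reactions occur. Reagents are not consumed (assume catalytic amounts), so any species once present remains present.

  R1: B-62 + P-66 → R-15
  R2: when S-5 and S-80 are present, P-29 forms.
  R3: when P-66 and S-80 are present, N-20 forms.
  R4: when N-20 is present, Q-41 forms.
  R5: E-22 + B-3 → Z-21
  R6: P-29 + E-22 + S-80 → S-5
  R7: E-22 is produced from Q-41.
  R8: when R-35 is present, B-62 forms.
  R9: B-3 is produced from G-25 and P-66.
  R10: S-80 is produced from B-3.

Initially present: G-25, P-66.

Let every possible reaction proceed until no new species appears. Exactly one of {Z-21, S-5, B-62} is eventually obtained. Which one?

G-25 and P-66 present → B-3 forms (R9).
B-3 present → S-80 forms (R10).
P-66 and S-80 present → N-20 forms (R3).
N-20 present → Q-41 forms (R4).
Q-41 present → E-22 forms (R7).
E-22 and B-3 present → Z-21 forms (R5).
S-5 would need P-29, E-22, and S-80 (R6), but P-29 never forms. B-62 would need R-35 (R8), but R-35 never forms.

Z-21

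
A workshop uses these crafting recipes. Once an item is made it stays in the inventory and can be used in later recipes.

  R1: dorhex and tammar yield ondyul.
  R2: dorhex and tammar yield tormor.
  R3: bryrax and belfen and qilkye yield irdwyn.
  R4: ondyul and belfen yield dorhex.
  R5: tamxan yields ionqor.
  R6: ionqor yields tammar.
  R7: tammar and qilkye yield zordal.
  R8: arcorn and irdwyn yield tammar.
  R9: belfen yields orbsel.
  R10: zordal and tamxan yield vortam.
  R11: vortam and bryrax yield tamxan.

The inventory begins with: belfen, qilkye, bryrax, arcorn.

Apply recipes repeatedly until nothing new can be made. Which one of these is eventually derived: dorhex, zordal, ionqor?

zordal

Using R3, bryrax, belfen, and qilkye make irdwyn.
Using R8, arcorn and irdwyn make tammar.
Using R7, tammar and qilkye make zordal.
dorhex would need ondyul and belfen (R4), but ondyul is never obtained. ionqor would need tamxan (R5), but tamxan is never obtained.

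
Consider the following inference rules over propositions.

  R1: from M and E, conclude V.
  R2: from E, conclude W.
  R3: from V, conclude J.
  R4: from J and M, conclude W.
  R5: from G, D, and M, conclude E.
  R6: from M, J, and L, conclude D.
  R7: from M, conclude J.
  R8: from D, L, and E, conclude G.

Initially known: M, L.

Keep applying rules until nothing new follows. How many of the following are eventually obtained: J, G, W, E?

From M, R7 gives J.
J and M hold, so W follows (R4).
J: reached.
G would need D, L, and E (R8), but E is never established.
W: reached.
E would need G, D, and M (R5), but G is never established.
Reached: J and W — 2 of the 4.

2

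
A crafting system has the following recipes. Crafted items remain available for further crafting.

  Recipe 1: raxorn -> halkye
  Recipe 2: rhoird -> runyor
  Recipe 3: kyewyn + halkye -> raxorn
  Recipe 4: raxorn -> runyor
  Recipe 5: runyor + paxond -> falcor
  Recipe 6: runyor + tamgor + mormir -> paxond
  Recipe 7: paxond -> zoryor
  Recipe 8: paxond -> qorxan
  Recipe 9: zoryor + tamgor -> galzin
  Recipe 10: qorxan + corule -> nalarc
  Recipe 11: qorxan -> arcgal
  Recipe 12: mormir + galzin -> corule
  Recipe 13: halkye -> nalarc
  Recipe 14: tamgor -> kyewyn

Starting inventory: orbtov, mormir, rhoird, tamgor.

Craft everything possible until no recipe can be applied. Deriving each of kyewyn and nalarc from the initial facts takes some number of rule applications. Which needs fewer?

kyewyn: Using Recipe 14, tamgor makes kyewyn. [1 rule application]
nalarc: Using Recipe 2, rhoird makes runyor. runyor + tamgor + mormir -> paxond (Recipe 6). Using Recipe 8, paxond makes qorxan. paxond -> zoryor (Recipe 7). Using Recipe 9, zoryor and tamgor make galzin. Using Recipe 12, mormir and galzin make corule. Using Recipe 10, qorxan and corule make nalarc. [7 rule applications]
kyewyn needs fewer.

kyewyn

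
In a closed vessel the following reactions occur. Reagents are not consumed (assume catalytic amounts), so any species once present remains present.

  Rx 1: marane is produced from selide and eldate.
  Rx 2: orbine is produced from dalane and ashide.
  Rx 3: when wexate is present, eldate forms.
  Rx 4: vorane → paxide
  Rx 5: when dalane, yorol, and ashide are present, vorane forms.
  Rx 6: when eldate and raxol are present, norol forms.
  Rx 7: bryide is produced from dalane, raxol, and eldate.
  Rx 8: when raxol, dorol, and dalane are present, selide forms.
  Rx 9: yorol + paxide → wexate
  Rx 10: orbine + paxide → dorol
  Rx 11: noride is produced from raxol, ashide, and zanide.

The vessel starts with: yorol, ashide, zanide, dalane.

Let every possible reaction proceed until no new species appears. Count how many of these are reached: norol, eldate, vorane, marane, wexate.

3

dalane, yorol, and ashide present → vorane forms (Rx 5).
vorane present → paxide forms (Rx 4).
yorol and paxide present → wexate forms (Rx 9).
wexate present → eldate forms (Rx 3).
norol would need eldate and raxol (Rx 6), but raxol never forms.
eldate: reached.
vorane: reached.
marane would need selide and eldate (Rx 1), but selide never forms.
wexate: reached.
Reached: eldate, vorane, and wexate — 3 of the 5.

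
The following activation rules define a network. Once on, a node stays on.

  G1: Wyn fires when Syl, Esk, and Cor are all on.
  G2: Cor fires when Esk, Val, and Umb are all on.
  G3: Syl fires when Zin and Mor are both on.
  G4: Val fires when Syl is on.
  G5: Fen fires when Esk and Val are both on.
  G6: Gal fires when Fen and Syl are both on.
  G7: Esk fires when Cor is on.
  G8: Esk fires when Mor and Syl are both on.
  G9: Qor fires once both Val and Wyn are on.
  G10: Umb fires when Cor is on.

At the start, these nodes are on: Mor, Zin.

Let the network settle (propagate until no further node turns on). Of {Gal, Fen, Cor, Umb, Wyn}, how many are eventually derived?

G3: Zin and Mor on → Syl on.
G4: Syl on → Val on.
Mor and Syl are on, so Esk fires (G8).
G5: Esk and Val on → Fen on.
Fen and Syl are on, so Gal fires (G6).
Gal: reached.
Fen: reached.
Cor would need Esk, Val, and Umb (G2), but Umb never turns on.
Umb would need Cor (G10), but Cor never turns on.
Wyn would need Syl, Esk, and Cor (G1), but Cor never turns on.
Reached: Gal and Fen — 2 of the 5.

2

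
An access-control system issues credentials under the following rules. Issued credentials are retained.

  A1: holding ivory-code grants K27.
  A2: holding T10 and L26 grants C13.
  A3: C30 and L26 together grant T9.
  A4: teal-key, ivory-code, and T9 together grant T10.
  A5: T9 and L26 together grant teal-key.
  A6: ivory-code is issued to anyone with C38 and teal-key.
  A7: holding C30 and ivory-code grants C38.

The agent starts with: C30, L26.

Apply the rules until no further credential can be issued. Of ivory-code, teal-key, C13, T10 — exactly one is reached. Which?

teal-key

Holding C30 and L26 grants T9 (A3).
Holding T9 and L26 grants teal-key (A5).
T10 would need teal-key, ivory-code, and T9 (A4), but ivory-code is never granted. ivory-code would need C38 and teal-key (A6), but C38 is never granted. C13 would need T10 and L26 (A2), but T10 is never granted.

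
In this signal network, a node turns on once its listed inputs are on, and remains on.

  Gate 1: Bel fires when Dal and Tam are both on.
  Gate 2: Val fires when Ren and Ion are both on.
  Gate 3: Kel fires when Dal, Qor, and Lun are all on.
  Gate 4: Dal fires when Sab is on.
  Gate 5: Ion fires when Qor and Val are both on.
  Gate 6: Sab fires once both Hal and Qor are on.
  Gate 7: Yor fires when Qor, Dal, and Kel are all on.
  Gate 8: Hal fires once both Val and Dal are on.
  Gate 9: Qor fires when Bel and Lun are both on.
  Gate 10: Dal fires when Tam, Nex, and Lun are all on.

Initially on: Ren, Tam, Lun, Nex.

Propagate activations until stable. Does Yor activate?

Tam, Nex, and Lun are on, so Dal fires (Gate 10).
Dal and Tam are on, so Bel fires (Gate 1).
Bel and Lun are on, so Qor fires (Gate 9).
Gate 3: Dal, Qor, and Lun on → Kel on.
Qor, Dal, and Kel are on, so Yor fires (Gate 7).

Yes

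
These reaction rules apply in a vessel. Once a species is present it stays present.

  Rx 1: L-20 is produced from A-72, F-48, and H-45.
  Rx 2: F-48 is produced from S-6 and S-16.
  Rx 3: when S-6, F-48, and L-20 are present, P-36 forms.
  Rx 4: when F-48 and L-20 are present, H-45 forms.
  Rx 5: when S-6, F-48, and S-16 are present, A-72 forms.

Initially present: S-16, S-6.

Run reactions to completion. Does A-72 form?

Yes

S-6 and S-16 present → F-48 forms (Rx 2).
S-6, F-48, and S-16 present → A-72 forms (Rx 5).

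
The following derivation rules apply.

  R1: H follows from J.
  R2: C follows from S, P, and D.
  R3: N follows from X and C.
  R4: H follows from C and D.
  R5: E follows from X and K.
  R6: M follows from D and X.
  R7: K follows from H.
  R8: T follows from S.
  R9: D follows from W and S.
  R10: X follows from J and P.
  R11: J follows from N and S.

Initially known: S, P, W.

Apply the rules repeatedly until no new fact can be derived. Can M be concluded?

M would need D and X (R6), but X is never established.

No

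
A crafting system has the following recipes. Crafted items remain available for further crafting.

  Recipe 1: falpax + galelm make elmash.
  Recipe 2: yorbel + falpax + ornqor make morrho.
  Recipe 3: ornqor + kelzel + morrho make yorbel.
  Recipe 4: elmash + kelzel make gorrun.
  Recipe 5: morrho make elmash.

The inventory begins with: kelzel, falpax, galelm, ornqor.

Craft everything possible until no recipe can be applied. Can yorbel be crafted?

yorbel would need ornqor, kelzel, and morrho (Recipe 3), but morrho is never obtained.

No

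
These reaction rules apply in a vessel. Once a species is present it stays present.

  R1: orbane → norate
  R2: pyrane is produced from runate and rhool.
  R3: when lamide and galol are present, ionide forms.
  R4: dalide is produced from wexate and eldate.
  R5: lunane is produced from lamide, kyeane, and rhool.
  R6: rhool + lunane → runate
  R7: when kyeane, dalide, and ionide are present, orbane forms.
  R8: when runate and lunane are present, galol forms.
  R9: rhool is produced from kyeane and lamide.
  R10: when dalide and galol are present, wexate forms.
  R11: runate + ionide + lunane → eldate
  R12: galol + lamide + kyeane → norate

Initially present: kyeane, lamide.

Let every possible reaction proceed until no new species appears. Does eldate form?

kyeane and lamide present → rhool forms (R9).
lamide, kyeane, and rhool present → lunane forms (R5).
rhool and lunane present → runate forms (R6).
runate and lunane present → galol forms (R8).
lamide and galol present → ionide forms (R3).
runate, ionide, and lunane present → eldate forms (R11).

Yes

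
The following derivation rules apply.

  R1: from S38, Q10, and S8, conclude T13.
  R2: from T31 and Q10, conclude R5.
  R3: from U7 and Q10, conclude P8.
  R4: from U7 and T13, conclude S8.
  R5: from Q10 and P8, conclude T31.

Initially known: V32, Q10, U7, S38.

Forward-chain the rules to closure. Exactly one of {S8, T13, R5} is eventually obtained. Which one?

R5

From U7 and Q10, R3 gives P8.
Q10 and P8 hold, so T31 follows (R5).
From T31 and Q10, R2 gives R5.
S8 would need U7 and T13 (R4), but T13 is never established. T13 would need S38, Q10, and S8 (R1), but S8 is never established.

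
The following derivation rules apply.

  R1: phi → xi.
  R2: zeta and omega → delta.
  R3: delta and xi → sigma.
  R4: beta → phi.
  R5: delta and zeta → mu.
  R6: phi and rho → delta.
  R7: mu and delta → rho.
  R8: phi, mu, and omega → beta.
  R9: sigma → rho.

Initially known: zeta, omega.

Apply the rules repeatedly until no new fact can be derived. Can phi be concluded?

No

phi would need beta (R4), but beta is never established.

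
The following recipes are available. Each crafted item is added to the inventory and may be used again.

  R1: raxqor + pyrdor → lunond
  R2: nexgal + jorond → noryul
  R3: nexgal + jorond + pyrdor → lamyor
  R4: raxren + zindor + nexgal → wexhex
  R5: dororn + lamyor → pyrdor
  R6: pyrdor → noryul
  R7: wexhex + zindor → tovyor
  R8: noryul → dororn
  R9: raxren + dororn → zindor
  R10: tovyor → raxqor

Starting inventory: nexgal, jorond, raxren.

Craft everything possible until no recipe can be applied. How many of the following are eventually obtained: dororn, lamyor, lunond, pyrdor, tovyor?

2

nexgal + jorond → noryul (R2).
noryul → dororn (R8).
raxren + dororn → zindor (R9).
raxren + zindor + nexgal → wexhex (R4).
Using R7, wexhex and zindor make tovyor.
dororn: reached.
lamyor would need nexgal, jorond, and pyrdor (R3), but pyrdor is never obtained.
lunond would need raxqor and pyrdor (R1), but pyrdor is never obtained.
pyrdor would need dororn and lamyor (R5), but lamyor is never obtained.
tovyor: reached.
Reached: dororn and tovyor — 2 of the 5.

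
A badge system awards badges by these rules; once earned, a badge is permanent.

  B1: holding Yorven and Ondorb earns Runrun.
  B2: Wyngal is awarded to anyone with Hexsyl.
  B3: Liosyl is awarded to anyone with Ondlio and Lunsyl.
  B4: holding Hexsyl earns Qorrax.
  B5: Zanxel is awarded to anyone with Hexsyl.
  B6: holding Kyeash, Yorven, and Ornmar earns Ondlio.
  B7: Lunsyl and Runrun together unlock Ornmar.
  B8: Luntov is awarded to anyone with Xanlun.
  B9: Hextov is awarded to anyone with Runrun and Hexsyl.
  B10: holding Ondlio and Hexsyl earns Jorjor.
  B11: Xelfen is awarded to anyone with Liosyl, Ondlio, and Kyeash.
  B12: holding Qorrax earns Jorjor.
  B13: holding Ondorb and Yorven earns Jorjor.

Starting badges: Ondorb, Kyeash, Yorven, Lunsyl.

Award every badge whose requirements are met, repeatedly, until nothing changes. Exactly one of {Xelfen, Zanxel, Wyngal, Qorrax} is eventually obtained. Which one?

With Yorven and Ondorb, Runrun is earned (B1).
With Lunsyl and Runrun, Ornmar is earned (B7).
With Kyeash, Yorven, and Ornmar, Ondlio is earned (B6).
With Ondlio and Lunsyl, Liosyl is earned (B3).
With Liosyl, Ondlio, and Kyeash, Xelfen is earned (B11).
Zanxel would need Hexsyl (B5), but Hexsyl is never earned. Qorrax would need Hexsyl (B4), but Hexsyl is never earned. Wyngal would need Hexsyl (B2), but Hexsyl is never earned.

Xelfen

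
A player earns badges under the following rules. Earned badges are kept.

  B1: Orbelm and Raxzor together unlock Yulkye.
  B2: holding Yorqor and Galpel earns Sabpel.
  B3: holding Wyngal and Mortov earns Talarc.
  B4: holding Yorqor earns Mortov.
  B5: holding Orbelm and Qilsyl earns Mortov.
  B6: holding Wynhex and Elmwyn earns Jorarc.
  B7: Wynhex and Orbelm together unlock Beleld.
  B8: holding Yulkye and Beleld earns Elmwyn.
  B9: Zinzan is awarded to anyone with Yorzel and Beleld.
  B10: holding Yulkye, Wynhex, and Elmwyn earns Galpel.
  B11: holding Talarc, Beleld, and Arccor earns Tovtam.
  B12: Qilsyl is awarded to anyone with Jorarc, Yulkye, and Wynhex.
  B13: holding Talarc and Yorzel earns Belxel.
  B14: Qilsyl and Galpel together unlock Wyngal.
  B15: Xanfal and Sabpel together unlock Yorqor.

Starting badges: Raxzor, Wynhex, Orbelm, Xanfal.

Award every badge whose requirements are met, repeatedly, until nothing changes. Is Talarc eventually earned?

Yes

With Wynhex and Orbelm, Beleld is earned (B7).
With Orbelm and Raxzor, Yulkye is earned (B1).
With Yulkye and Beleld, Elmwyn is earned (B8).
With Yulkye, Wynhex, and Elmwyn, Galpel is earned (B10).
With Wynhex and Elmwyn, Jorarc is earned (B6).
With Jorarc, Yulkye, and Wynhex, Qilsyl is earned (B12).
With Qilsyl and Galpel, Wyngal is earned (B14).
With Orbelm and Qilsyl, Mortov is earned (B5).
With Wyngal and Mortov, Talarc is earned (B3).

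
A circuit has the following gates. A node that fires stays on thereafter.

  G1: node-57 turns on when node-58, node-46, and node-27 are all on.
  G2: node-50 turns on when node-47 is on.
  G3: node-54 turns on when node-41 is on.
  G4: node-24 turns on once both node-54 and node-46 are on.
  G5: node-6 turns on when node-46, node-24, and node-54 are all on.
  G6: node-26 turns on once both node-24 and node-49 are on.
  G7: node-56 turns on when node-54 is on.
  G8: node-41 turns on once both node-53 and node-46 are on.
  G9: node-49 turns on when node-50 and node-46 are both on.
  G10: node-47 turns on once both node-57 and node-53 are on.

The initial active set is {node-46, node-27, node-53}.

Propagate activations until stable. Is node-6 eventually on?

node-53 and node-46 are on, so node-41 turns on (G8).
G3: node-41 on → node-54 on.
G4: node-54 and node-46 on → node-24 on.
G5: node-46, node-24, and node-54 on → node-6 on.

Yes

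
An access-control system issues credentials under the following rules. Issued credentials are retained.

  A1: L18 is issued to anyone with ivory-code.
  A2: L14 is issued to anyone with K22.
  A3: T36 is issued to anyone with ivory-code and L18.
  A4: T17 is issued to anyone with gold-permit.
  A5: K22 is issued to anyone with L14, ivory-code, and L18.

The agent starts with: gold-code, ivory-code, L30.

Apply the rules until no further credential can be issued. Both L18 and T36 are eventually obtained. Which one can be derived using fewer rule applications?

L18

L18: Holding ivory-code grants L18 (A1). [1 rule application]
T36: Holding ivory-code grants L18 (A1). Holding ivory-code and L18 grants T36 (A3). [2 rule applications]
L18 needs fewer.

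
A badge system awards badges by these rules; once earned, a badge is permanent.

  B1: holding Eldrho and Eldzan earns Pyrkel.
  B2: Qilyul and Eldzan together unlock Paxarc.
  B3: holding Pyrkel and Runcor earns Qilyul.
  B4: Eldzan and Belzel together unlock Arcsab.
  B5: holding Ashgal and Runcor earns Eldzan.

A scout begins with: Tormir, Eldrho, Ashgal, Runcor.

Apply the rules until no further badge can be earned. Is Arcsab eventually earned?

Arcsab would need Eldzan and Belzel (B4), but Belzel is never earned.

No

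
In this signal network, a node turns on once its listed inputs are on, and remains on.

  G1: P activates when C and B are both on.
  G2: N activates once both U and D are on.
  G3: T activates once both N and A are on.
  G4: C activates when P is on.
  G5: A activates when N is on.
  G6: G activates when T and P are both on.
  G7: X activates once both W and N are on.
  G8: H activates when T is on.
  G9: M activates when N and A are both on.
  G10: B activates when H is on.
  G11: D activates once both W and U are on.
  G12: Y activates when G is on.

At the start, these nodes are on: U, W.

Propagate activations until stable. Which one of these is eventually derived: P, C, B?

W and U are on, so D activates (G11).
U and D are on, so N activates (G2).
G5: N on → A on.
N and A are on, so T activates (G3).
T is on, so H activates (G8).
H is on, so B activates (G10).
C would need P (G4), but P never turns on. P would need C and B (G1), but C never turns on.

B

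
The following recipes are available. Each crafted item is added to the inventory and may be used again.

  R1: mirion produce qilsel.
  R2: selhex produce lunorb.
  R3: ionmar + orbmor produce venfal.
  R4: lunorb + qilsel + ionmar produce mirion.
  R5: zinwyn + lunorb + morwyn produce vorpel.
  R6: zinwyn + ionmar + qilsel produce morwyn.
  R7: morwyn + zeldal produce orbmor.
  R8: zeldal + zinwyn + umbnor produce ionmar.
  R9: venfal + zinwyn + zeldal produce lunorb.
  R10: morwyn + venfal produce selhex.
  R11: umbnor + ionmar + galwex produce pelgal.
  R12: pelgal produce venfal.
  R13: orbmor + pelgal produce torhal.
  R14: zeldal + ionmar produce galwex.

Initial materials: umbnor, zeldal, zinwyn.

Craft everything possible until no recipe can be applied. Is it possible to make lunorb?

Yes

zeldal + zinwyn + umbnor → ionmar (R8).
Using R14, zeldal and ionmar make galwex.
umbnor + ionmar + galwex → pelgal (R11).
pelgal → venfal (R12).
venfal + zinwyn + zeldal → lunorb (R9).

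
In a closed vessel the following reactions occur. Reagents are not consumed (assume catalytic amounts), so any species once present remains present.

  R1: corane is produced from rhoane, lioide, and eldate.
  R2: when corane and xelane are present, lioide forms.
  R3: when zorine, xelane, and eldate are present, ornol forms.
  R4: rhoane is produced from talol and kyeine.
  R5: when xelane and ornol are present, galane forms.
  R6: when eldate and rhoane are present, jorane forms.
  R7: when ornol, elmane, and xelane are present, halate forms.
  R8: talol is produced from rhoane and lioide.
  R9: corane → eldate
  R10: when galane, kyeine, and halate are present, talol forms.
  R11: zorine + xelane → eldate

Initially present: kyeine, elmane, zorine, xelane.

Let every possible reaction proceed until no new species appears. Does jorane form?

Yes

zorine and xelane present → eldate forms (R11).
zorine, xelane, and eldate present → ornol forms (R3).
xelane and ornol present → galane forms (R5).
ornol, elmane, and xelane present → halate forms (R7).
galane, kyeine, and halate present → talol forms (R10).
talol and kyeine present → rhoane forms (R4).
eldate and rhoane present → jorane forms (R6).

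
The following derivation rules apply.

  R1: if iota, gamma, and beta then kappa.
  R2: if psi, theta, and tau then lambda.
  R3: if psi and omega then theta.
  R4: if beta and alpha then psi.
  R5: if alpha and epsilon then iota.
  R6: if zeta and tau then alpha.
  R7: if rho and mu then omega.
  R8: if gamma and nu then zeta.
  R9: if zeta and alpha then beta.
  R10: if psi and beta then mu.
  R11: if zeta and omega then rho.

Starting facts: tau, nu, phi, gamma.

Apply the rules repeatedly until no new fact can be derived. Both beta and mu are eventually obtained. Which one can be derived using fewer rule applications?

beta

beta: From gamma and nu, R8 gives zeta. zeta and tau hold, so alpha follows (R6). From zeta and alpha, R9 gives beta. [3 rule applications]
mu: gamma and nu hold, so zeta follows (R8). From zeta and tau, R6 gives alpha. zeta and alpha hold, so beta follows (R9). beta and alpha hold, so psi follows (R4). From psi and beta, R10 gives mu. [5 rule applications]
beta needs fewer.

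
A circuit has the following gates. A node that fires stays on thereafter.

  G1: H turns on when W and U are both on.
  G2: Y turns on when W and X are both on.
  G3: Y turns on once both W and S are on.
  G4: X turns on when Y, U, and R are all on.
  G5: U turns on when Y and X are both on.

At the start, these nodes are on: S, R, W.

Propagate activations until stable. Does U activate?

No

U would need Y and X (G5), but X never turns on.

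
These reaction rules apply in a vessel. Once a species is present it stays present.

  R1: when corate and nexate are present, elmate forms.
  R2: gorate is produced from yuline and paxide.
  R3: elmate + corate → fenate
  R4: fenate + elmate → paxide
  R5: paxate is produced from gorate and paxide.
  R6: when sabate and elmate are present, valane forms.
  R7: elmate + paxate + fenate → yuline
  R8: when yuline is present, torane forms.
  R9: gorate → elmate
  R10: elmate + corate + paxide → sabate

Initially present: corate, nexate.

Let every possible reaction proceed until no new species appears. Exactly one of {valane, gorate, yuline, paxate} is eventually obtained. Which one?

valane

corate and nexate present → elmate forms (R1).
elmate and corate present → fenate forms (R3).
fenate and elmate present → paxide forms (R4).
elmate, corate, and paxide present → sabate forms (R10).
sabate and elmate present → valane forms (R6).
yuline would need elmate, paxate, and fenate (R7), but paxate never forms. gorate would need yuline and paxide (R2), but yuline never forms. paxate would need gorate and paxide (R5), but gorate never forms.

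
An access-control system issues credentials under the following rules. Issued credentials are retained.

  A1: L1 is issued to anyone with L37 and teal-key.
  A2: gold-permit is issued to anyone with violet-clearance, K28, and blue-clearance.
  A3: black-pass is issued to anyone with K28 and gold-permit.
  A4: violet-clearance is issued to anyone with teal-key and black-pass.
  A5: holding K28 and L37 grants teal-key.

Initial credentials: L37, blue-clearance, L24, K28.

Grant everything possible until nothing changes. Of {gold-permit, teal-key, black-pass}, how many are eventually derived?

Holding K28 and L37 grants teal-key (A5).
gold-permit would need violet-clearance, K28, and blue-clearance (A2), but violet-clearance is never granted.
teal-key: reached.
black-pass would need K28 and gold-permit (A3), but gold-permit is never granted.
Reached: teal-key — 1 of the 3.

1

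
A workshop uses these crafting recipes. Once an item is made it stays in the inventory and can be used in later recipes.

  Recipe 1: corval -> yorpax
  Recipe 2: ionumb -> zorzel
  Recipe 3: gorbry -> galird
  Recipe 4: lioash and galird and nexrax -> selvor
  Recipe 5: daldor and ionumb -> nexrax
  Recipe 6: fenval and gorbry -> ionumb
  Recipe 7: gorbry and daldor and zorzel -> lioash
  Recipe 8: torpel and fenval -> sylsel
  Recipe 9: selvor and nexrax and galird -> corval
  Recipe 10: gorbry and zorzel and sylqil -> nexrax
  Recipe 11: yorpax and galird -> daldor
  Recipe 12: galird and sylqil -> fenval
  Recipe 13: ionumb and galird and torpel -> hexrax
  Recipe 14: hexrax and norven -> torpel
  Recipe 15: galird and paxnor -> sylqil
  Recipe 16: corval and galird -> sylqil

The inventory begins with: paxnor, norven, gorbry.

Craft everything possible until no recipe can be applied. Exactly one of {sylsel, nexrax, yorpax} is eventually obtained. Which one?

gorbry -> galird (Recipe 3).
galird and paxnor -> sylqil (Recipe 15).
galird and sylqil -> fenval (Recipe 12).
fenval and gorbry -> ionumb (Recipe 6).
Using Recipe 2, ionumb makes zorzel.
Using Recipe 10, gorbry, zorzel, and sylqil make nexrax.
yorpax would need corval (Recipe 1), but corval is never obtained. sylsel would need torpel and fenval (Recipe 8), but torpel is never obtained.

nexrax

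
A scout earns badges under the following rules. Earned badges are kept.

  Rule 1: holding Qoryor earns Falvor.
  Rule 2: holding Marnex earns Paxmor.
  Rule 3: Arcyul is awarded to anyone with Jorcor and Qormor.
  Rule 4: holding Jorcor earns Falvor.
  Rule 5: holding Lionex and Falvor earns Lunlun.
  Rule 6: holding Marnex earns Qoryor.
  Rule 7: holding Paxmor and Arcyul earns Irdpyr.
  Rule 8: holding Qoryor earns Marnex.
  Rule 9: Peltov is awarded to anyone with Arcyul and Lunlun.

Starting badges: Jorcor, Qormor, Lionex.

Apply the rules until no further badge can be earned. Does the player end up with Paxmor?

Paxmor would need Marnex (Rule 2), but Marnex is never earned.

No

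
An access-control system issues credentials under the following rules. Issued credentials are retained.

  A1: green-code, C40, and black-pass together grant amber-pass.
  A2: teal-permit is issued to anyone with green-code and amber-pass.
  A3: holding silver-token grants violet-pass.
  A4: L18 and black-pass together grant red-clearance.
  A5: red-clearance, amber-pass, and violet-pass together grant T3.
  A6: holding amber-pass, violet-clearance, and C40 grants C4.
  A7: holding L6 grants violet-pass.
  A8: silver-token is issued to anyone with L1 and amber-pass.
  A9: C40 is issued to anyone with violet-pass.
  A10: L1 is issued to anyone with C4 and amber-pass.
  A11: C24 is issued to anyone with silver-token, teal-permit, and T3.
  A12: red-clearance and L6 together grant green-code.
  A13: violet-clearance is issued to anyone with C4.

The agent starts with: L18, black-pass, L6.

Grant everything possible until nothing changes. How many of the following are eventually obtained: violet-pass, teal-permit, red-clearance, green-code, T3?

Holding L6 grants violet-pass (A7).
Holding L18 and black-pass grants red-clearance (A4).
Holding violet-pass grants C40 (A9).
Holding red-clearance and L6 grants green-code (A12).
Holding green-code, C40, and black-pass grants amber-pass (A1).
Holding green-code and amber-pass grants teal-permit (A2).
Holding red-clearance, amber-pass, and violet-pass grants T3 (A5).
violet-pass: reached.
teal-permit: reached.
red-clearance: reached.
green-code: reached.
T3: reached.
All 5 are reached.

5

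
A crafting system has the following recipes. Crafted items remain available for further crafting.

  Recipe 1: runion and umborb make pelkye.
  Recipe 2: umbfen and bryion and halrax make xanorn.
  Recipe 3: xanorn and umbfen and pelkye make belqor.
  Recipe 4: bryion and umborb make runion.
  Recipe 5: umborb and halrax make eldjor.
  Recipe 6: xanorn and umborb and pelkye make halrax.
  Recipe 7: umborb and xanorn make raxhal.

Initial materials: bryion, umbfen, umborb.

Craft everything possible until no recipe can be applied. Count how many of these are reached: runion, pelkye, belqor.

Using Recipe 4, bryion and umborb make runion.
runion and umborb → pelkye (Recipe 1).
runion: reached.
pelkye: reached.
belqor would need xanorn, umbfen, and pelkye (Recipe 3), but xanorn is never obtained.
Reached: runion and pelkye — 2 of the 3.

2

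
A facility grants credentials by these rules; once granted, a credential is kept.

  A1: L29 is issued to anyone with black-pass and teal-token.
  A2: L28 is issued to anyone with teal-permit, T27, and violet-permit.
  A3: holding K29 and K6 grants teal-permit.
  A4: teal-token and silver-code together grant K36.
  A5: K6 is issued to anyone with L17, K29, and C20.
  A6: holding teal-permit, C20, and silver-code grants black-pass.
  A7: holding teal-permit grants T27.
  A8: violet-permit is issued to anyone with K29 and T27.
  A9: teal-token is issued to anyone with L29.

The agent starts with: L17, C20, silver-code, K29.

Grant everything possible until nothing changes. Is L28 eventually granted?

Yes

Holding L17, K29, and C20 grants K6 (A5).
Holding K29 and K6 grants teal-permit (A3).
Holding teal-permit grants T27 (A7).
Holding K29 and T27 grants violet-permit (A8).
Holding teal-permit, T27, and violet-permit grants L28 (A2).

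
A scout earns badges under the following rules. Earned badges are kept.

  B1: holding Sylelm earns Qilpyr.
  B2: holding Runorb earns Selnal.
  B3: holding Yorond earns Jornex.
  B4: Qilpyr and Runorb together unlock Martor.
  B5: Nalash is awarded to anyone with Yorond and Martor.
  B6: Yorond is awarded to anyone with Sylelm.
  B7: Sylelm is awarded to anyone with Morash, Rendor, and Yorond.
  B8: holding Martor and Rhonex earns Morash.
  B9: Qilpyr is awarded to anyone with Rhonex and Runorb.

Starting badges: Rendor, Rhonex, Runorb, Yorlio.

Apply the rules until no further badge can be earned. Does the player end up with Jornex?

Jornex would need Yorond (B3), but Yorond is never earned.

No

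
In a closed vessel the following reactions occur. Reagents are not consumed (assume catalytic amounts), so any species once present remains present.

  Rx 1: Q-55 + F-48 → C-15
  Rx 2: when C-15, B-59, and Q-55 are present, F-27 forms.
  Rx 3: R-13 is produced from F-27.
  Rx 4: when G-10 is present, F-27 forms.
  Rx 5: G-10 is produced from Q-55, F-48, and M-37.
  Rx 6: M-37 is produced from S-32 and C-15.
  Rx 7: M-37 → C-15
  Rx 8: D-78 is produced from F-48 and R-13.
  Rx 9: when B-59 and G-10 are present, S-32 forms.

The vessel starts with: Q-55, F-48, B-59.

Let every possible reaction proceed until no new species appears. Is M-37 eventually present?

No

M-37 would need S-32 and C-15 (Rx 6), but S-32 never forms.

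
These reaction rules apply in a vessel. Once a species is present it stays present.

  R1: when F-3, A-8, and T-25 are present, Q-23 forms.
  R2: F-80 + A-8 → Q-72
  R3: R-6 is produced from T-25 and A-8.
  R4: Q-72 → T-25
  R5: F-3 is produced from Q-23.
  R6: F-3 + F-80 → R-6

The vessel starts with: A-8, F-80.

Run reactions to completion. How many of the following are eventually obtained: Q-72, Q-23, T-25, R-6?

3

F-80 and A-8 present → Q-72 forms (R2).
Q-72 present → T-25 forms (R4).
T-25 and A-8 present → R-6 forms (R3).
Q-72: reached.
Q-23 would need F-3, A-8, and T-25 (R1), but F-3 never forms.
T-25: reached.
R-6: reached.
Reached: Q-72, T-25, and R-6 — 3 of the 4.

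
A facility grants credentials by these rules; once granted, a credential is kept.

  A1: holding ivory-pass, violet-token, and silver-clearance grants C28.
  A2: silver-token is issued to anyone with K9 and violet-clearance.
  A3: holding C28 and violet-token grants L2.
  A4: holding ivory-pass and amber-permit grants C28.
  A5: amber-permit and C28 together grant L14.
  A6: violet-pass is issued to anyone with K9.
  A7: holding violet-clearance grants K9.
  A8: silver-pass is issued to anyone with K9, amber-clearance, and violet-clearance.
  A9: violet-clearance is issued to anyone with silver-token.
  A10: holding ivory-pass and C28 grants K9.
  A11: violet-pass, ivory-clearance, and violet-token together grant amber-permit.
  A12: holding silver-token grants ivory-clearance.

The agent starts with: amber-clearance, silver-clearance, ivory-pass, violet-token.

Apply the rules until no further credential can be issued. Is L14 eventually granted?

L14 would need amber-permit and C28 (A5), but amber-permit is never granted.

No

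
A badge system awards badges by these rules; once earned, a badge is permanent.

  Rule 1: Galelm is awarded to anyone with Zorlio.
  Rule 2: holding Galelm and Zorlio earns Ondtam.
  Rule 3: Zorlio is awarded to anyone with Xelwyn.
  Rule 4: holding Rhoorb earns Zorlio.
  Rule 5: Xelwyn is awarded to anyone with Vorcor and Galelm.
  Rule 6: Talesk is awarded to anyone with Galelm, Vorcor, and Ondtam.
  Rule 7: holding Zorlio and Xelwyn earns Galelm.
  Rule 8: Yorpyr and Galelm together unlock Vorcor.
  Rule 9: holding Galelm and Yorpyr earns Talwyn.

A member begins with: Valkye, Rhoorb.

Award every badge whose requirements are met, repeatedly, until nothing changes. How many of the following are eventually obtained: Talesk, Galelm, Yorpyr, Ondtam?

With Rhoorb, Zorlio is earned (Rule 4).
With Zorlio, Galelm is earned (Rule 1).
With Galelm and Zorlio, Ondtam is earned (Rule 2).
Talesk would need Galelm, Vorcor, and Ondtam (Rule 6), but Vorcor is never earned.
Galelm: reached.
No rule produces Yorpyr, and it is not given.
Ondtam: reached.
Reached: Galelm and Ondtam — 2 of the 4.

2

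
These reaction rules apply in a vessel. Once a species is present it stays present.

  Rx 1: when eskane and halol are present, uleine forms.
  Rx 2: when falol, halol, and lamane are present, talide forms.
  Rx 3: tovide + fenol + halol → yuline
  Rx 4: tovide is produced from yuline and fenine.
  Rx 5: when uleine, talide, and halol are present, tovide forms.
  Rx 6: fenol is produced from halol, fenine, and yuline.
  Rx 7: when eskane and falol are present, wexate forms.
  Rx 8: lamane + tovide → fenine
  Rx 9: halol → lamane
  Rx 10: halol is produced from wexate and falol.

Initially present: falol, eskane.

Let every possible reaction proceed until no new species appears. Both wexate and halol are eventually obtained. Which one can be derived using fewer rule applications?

wexate

wexate: eskane and falol present → wexate forms (Rx 7). [1 rule application]
halol: eskane and falol present → wexate forms (Rx 7). wexate and falol present → halol forms (Rx 10). [2 rule applications]
wexate needs fewer.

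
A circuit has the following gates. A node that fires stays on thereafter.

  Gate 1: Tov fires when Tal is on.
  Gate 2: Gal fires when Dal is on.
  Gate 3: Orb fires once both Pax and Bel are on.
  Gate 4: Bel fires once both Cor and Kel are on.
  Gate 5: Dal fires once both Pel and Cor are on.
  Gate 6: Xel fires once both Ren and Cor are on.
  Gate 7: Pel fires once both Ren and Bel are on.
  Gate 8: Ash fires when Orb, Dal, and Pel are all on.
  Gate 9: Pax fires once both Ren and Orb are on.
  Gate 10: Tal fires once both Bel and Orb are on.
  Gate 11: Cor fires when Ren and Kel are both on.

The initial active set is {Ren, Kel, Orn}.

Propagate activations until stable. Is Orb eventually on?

Orb would need Pax and Bel (Gate 3), but Pax never turns on.

No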